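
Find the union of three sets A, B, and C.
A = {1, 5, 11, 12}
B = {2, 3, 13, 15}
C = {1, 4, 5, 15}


Set A = {1, 5, 11, 12}
Set B = {2, 3, 13, 15}
Set C = {1, 4, 5, 15}
First, A ∪ B = {1, 2, 3, 5, 11, 12, 13, 15}
Then, (A ∪ B) ∪ C = {1, 2, 3, 4, 5, 11, 12, 13, 15}

{1, 2, 3, 4, 5, 11, 12, 13, 15}


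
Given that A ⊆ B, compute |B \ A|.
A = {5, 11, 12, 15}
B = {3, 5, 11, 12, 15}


Set A = {5, 11, 12, 15}, |A| = 4
Set B = {3, 5, 11, 12, 15}, |B| = 5
Since A ⊆ B: B \ A = {3}
|B| - |A| = 5 - 4 = 1

1


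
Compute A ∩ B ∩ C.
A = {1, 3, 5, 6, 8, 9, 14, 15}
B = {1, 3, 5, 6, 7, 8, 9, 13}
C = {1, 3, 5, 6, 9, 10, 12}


Set A = {1, 3, 5, 6, 8, 9, 14, 15}
Set B = {1, 3, 5, 6, 7, 8, 9, 13}
Set C = {1, 3, 5, 6, 9, 10, 12}
First, A ∩ B = {1, 3, 5, 6, 8, 9}
Then, (A ∩ B) ∩ C = {1, 3, 5, 6, 9}

{1, 3, 5, 6, 9}


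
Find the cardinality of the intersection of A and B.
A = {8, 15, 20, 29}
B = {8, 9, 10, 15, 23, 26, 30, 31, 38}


Set A = {8, 15, 20, 29}
Set B = {8, 9, 10, 15, 23, 26, 30, 31, 38}
A ∩ B = {8, 15}
|A ∩ B| = 2

2


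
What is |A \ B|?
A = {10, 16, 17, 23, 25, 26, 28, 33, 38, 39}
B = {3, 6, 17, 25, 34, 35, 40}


Set A = {10, 16, 17, 23, 25, 26, 28, 33, 38, 39}
Set B = {3, 6, 17, 25, 34, 35, 40}
A \ B = {10, 16, 23, 26, 28, 33, 38, 39}
|A \ B| = 8

8


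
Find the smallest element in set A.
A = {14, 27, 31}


Set A = {14, 27, 31}
Elements in ascending order: 14, 27, 31
The smallest element is 14.

14


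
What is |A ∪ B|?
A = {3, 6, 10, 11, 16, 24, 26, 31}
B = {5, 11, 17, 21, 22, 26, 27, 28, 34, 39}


Set A = {3, 6, 10, 11, 16, 24, 26, 31}, |A| = 8
Set B = {5, 11, 17, 21, 22, 26, 27, 28, 34, 39}, |B| = 10
A ∩ B = {11, 26}, |A ∩ B| = 2
|A ∪ B| = |A| + |B| - |A ∩ B| = 8 + 10 - 2 = 16

16


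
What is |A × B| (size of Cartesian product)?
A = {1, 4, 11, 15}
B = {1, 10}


Set A = {1, 4, 11, 15} has 4 elements.
Set B = {1, 10} has 2 elements.
|A × B| = |A| × |B| = 4 × 2 = 8

8


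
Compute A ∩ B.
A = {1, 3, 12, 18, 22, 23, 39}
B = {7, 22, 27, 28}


Set A = {1, 3, 12, 18, 22, 23, 39}
Set B = {7, 22, 27, 28}
A ∩ B includes only elements in both sets.
Check each element of A against B:
1 ✗, 3 ✗, 12 ✗, 18 ✗, 22 ✓, 23 ✗, 39 ✗
A ∩ B = {22}

{22}


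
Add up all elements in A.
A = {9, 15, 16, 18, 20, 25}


Set A = {9, 15, 16, 18, 20, 25}
Sum = 9 + 15 + 16 + 18 + 20 + 25 = 103

103


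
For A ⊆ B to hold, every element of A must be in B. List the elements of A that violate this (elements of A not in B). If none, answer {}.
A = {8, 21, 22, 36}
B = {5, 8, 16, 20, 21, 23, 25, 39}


Set A = {8, 21, 22, 36}
Set B = {5, 8, 16, 20, 21, 23, 25, 39}
Check each element of A against B:
8 ∈ B, 21 ∈ B, 22 ∉ B (include), 36 ∉ B (include)
Elements of A not in B: {22, 36}

{22, 36}


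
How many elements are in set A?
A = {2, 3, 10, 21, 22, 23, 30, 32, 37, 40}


Set A = {2, 3, 10, 21, 22, 23, 30, 32, 37, 40}
Listing elements: 2, 3, 10, 21, 22, 23, 30, 32, 37, 40
Counting: 10 elements
|A| = 10

10


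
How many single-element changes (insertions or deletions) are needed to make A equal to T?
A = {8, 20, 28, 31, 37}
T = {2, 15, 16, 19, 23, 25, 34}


Set A = {8, 20, 28, 31, 37}
Set T = {2, 15, 16, 19, 23, 25, 34}
Elements to remove from A (in A, not in T): {8, 20, 28, 31, 37} → 5 removals
Elements to add to A (in T, not in A): {2, 15, 16, 19, 23, 25, 34} → 7 additions
Total edits = 5 + 7 = 12

12


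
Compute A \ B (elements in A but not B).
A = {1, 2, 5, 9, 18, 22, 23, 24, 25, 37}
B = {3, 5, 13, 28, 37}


Set A = {1, 2, 5, 9, 18, 22, 23, 24, 25, 37}
Set B = {3, 5, 13, 28, 37}
A \ B includes elements in A that are not in B.
Check each element of A:
1 (not in B, keep), 2 (not in B, keep), 5 (in B, remove), 9 (not in B, keep), 18 (not in B, keep), 22 (not in B, keep), 23 (not in B, keep), 24 (not in B, keep), 25 (not in B, keep), 37 (in B, remove)
A \ B = {1, 2, 9, 18, 22, 23, 24, 25}

{1, 2, 9, 18, 22, 23, 24, 25}


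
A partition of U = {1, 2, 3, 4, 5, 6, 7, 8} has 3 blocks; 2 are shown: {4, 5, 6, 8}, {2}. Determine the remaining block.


U = {1, 2, 3, 4, 5, 6, 7, 8}
Shown blocks: {4, 5, 6, 8}, {2}
A partition's blocks are pairwise disjoint and cover U, so the missing block = U \ (union of shown blocks).
Union of shown blocks: {2, 4, 5, 6, 8}
Missing block = U \ (union) = {1, 3, 7}

{1, 3, 7}


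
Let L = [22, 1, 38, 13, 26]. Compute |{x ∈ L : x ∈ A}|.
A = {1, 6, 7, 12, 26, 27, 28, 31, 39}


Set A = {1, 6, 7, 12, 26, 27, 28, 31, 39}
Candidates: [22, 1, 38, 13, 26]
Check each candidate:
22 ∉ A, 1 ∈ A, 38 ∉ A, 13 ∉ A, 26 ∈ A
Count of candidates in A: 2

2


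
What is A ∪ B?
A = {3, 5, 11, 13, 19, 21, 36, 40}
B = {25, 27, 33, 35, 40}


Set A = {3, 5, 11, 13, 19, 21, 36, 40}
Set B = {25, 27, 33, 35, 40}
A ∪ B includes all elements in either set.
Elements from A: {3, 5, 11, 13, 19, 21, 36, 40}
Elements from B not already included: {25, 27, 33, 35}
A ∪ B = {3, 5, 11, 13, 19, 21, 25, 27, 33, 35, 36, 40}

{3, 5, 11, 13, 19, 21, 25, 27, 33, 35, 36, 40}


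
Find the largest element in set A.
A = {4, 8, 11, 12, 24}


Set A = {4, 8, 11, 12, 24}
Elements in ascending order: 4, 8, 11, 12, 24
The largest element is 24.

24


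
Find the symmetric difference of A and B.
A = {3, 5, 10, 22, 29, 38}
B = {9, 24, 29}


Set A = {3, 5, 10, 22, 29, 38}
Set B = {9, 24, 29}
A △ B = (A \ B) ∪ (B \ A)
Elements in A but not B: {3, 5, 10, 22, 38}
Elements in B but not A: {9, 24}
A △ B = {3, 5, 9, 10, 22, 24, 38}

{3, 5, 9, 10, 22, 24, 38}


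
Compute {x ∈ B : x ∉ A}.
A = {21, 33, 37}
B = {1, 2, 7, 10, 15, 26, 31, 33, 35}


Set A = {21, 33, 37}
Set B = {1, 2, 7, 10, 15, 26, 31, 33, 35}
Check each element of B against A:
1 ∉ A (include), 2 ∉ A (include), 7 ∉ A (include), 10 ∉ A (include), 15 ∉ A (include), 26 ∉ A (include), 31 ∉ A (include), 33 ∈ A, 35 ∉ A (include)
Elements of B not in A: {1, 2, 7, 10, 15, 26, 31, 35}

{1, 2, 7, 10, 15, 26, 31, 35}


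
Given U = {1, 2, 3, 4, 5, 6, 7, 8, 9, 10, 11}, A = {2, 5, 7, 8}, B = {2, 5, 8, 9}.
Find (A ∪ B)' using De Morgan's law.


U = {1, 2, 3, 4, 5, 6, 7, 8, 9, 10, 11}
A = {2, 5, 7, 8}, B = {2, 5, 8, 9}
A ∪ B = {2, 5, 7, 8, 9}
(A ∪ B)' = U \ (A ∪ B) = {1, 3, 4, 6, 10, 11}
Verification via A' ∩ B': A' = {1, 3, 4, 6, 9, 10, 11}, B' = {1, 3, 4, 6, 7, 10, 11}
A' ∩ B' = {1, 3, 4, 6, 10, 11} ✓

{1, 3, 4, 6, 10, 11}


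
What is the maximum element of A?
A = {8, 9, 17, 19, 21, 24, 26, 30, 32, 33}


Set A = {8, 9, 17, 19, 21, 24, 26, 30, 32, 33}
Elements in ascending order: 8, 9, 17, 19, 21, 24, 26, 30, 32, 33
The largest element is 33.

33


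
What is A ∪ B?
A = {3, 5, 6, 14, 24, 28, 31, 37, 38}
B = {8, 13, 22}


Set A = {3, 5, 6, 14, 24, 28, 31, 37, 38}
Set B = {8, 13, 22}
A ∪ B includes all elements in either set.
Elements from A: {3, 5, 6, 14, 24, 28, 31, 37, 38}
Elements from B not already included: {8, 13, 22}
A ∪ B = {3, 5, 6, 8, 13, 14, 22, 24, 28, 31, 37, 38}

{3, 5, 6, 8, 13, 14, 22, 24, 28, 31, 37, 38}


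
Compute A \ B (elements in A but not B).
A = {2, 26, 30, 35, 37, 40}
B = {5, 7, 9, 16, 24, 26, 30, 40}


Set A = {2, 26, 30, 35, 37, 40}
Set B = {5, 7, 9, 16, 24, 26, 30, 40}
A \ B includes elements in A that are not in B.
Check each element of A:
2 (not in B, keep), 26 (in B, remove), 30 (in B, remove), 35 (not in B, keep), 37 (not in B, keep), 40 (in B, remove)
A \ B = {2, 35, 37}

{2, 35, 37}


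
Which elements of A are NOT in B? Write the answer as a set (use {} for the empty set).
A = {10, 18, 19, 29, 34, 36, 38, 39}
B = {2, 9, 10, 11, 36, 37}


Set A = {10, 18, 19, 29, 34, 36, 38, 39}
Set B = {2, 9, 10, 11, 36, 37}
Check each element of A against B:
10 ∈ B, 18 ∉ B (include), 19 ∉ B (include), 29 ∉ B (include), 34 ∉ B (include), 36 ∈ B, 38 ∉ B (include), 39 ∉ B (include)
Elements of A not in B: {18, 19, 29, 34, 38, 39}

{18, 19, 29, 34, 38, 39}


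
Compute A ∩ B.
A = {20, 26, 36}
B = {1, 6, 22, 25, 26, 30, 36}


Set A = {20, 26, 36}
Set B = {1, 6, 22, 25, 26, 30, 36}
A ∩ B includes only elements in both sets.
Check each element of A against B:
20 ✗, 26 ✓, 36 ✓
A ∩ B = {26, 36}

{26, 36}


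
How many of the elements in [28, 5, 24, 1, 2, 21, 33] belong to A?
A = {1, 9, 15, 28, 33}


Set A = {1, 9, 15, 28, 33}
Candidates: [28, 5, 24, 1, 2, 21, 33]
Check each candidate:
28 ∈ A, 5 ∉ A, 24 ∉ A, 1 ∈ A, 2 ∉ A, 21 ∉ A, 33 ∈ A
Count of candidates in A: 3

3


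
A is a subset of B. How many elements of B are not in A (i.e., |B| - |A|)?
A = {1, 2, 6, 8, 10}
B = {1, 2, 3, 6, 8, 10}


Set A = {1, 2, 6, 8, 10}, |A| = 5
Set B = {1, 2, 3, 6, 8, 10}, |B| = 6
Since A ⊆ B: B \ A = {3}
|B| - |A| = 6 - 5 = 1

1


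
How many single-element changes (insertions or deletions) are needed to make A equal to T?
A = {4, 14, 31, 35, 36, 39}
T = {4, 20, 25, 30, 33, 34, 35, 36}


Set A = {4, 14, 31, 35, 36, 39}
Set T = {4, 20, 25, 30, 33, 34, 35, 36}
Elements to remove from A (in A, not in T): {14, 31, 39} → 3 removals
Elements to add to A (in T, not in A): {20, 25, 30, 33, 34} → 5 additions
Total edits = 3 + 5 = 8

8


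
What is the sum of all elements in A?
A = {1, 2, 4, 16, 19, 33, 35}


Set A = {1, 2, 4, 16, 19, 33, 35}
Sum = 1 + 2 + 4 + 16 + 19 + 33 + 35 = 110

110


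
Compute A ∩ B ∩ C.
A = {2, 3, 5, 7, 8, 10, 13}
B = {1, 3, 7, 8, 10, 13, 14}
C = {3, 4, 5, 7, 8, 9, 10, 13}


Set A = {2, 3, 5, 7, 8, 10, 13}
Set B = {1, 3, 7, 8, 10, 13, 14}
Set C = {3, 4, 5, 7, 8, 9, 10, 13}
First, A ∩ B = {3, 7, 8, 10, 13}
Then, (A ∩ B) ∩ C = {3, 7, 8, 10, 13}

{3, 7, 8, 10, 13}


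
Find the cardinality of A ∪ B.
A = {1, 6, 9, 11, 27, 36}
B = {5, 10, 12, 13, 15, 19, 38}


Set A = {1, 6, 9, 11, 27, 36}, |A| = 6
Set B = {5, 10, 12, 13, 15, 19, 38}, |B| = 7
A ∩ B = {}, |A ∩ B| = 0
|A ∪ B| = |A| + |B| - |A ∩ B| = 6 + 7 - 0 = 13

13


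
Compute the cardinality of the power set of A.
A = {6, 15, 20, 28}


Set A = {6, 15, 20, 28}
|A| = 4
The power set P(A) contains all subsets of A.
|P(A)| = 2^|A| = 2^4 = 16

16


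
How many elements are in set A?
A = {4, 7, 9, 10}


Set A = {4, 7, 9, 10}
Listing elements: 4, 7, 9, 10
Counting: 4 elements
|A| = 4

4


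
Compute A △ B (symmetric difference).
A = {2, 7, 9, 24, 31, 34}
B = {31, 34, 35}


Set A = {2, 7, 9, 24, 31, 34}
Set B = {31, 34, 35}
A △ B = (A \ B) ∪ (B \ A)
Elements in A but not B: {2, 7, 9, 24}
Elements in B but not A: {35}
A △ B = {2, 7, 9, 24, 35}

{2, 7, 9, 24, 35}


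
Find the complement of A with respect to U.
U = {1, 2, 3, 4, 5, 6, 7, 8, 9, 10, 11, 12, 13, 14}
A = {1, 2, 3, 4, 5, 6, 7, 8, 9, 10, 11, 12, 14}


Universal set U = {1, 2, 3, 4, 5, 6, 7, 8, 9, 10, 11, 12, 13, 14}
Set A = {1, 2, 3, 4, 5, 6, 7, 8, 9, 10, 11, 12, 14}
A' = U \ A = elements in U but not in A
Checking each element of U:
1 (in A, exclude), 2 (in A, exclude), 3 (in A, exclude), 4 (in A, exclude), 5 (in A, exclude), 6 (in A, exclude), 7 (in A, exclude), 8 (in A, exclude), 9 (in A, exclude), 10 (in A, exclude), 11 (in A, exclude), 12 (in A, exclude), 13 (not in A, include), 14 (in A, exclude)
A' = {13}

{13}


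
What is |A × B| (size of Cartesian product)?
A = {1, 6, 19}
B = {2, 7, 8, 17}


Set A = {1, 6, 19} has 3 elements.
Set B = {2, 7, 8, 17} has 4 elements.
|A × B| = |A| × |B| = 3 × 4 = 12

12


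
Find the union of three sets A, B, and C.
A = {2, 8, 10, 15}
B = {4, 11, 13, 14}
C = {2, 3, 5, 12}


Set A = {2, 8, 10, 15}
Set B = {4, 11, 13, 14}
Set C = {2, 3, 5, 12}
First, A ∪ B = {2, 4, 8, 10, 11, 13, 14, 15}
Then, (A ∪ B) ∪ C = {2, 3, 4, 5, 8, 10, 11, 12, 13, 14, 15}

{2, 3, 4, 5, 8, 10, 11, 12, 13, 14, 15}


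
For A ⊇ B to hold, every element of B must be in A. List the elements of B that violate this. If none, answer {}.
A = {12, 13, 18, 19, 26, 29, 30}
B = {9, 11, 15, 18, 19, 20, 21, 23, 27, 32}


Set A = {12, 13, 18, 19, 26, 29, 30}
Set B = {9, 11, 15, 18, 19, 20, 21, 23, 27, 32}
Check each element of B against A:
9 ∉ A (include), 11 ∉ A (include), 15 ∉ A (include), 18 ∈ A, 19 ∈ A, 20 ∉ A (include), 21 ∉ A (include), 23 ∉ A (include), 27 ∉ A (include), 32 ∉ A (include)
Elements of B not in A: {9, 11, 15, 20, 21, 23, 27, 32}

{9, 11, 15, 20, 21, 23, 27, 32}


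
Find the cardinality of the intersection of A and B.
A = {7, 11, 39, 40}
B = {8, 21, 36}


Set A = {7, 11, 39, 40}
Set B = {8, 21, 36}
A ∩ B = {}
|A ∩ B| = 0

0


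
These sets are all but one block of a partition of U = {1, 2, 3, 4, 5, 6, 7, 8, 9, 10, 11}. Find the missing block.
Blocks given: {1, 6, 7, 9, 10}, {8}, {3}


U = {1, 2, 3, 4, 5, 6, 7, 8, 9, 10, 11}
Shown blocks: {1, 6, 7, 9, 10}, {8}, {3}
A partition's blocks are pairwise disjoint and cover U, so the missing block = U \ (union of shown blocks).
Union of shown blocks: {1, 3, 6, 7, 8, 9, 10}
Missing block = U \ (union) = {2, 4, 5, 11}

{2, 4, 5, 11}


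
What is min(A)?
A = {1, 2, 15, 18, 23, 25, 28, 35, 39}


Set A = {1, 2, 15, 18, 23, 25, 28, 35, 39}
Elements in ascending order: 1, 2, 15, 18, 23, 25, 28, 35, 39
The smallest element is 1.

1


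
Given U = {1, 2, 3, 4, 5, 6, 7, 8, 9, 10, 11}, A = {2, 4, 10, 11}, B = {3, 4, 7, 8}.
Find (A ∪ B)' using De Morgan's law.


U = {1, 2, 3, 4, 5, 6, 7, 8, 9, 10, 11}
A = {2, 4, 10, 11}, B = {3, 4, 7, 8}
A ∪ B = {2, 3, 4, 7, 8, 10, 11}
(A ∪ B)' = U \ (A ∪ B) = {1, 5, 6, 9}
Verification via A' ∩ B': A' = {1, 3, 5, 6, 7, 8, 9}, B' = {1, 2, 5, 6, 9, 10, 11}
A' ∩ B' = {1, 5, 6, 9} ✓

{1, 5, 6, 9}


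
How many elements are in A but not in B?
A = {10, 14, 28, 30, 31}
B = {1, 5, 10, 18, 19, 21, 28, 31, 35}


Set A = {10, 14, 28, 30, 31}
Set B = {1, 5, 10, 18, 19, 21, 28, 31, 35}
A \ B = {14, 30}
|A \ B| = 2

2


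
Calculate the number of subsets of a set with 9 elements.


The set has 9 elements.
The power set contains all possible subsets.
|P(A)| = 2^|A| = 2^9 = 512

512


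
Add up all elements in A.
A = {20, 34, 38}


Set A = {20, 34, 38}
Sum = 20 + 34 + 38 = 92

92


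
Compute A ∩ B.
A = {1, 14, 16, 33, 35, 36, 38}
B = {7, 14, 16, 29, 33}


Set A = {1, 14, 16, 33, 35, 36, 38}
Set B = {7, 14, 16, 29, 33}
A ∩ B includes only elements in both sets.
Check each element of A against B:
1 ✗, 14 ✓, 16 ✓, 33 ✓, 35 ✗, 36 ✗, 38 ✗
A ∩ B = {14, 16, 33}

{14, 16, 33}


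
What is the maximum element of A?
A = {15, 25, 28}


Set A = {15, 25, 28}
Elements in ascending order: 15, 25, 28
The largest element is 28.

28


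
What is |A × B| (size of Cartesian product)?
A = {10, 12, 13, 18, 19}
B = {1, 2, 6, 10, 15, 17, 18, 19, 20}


Set A = {10, 12, 13, 18, 19} has 5 elements.
Set B = {1, 2, 6, 10, 15, 17, 18, 19, 20} has 9 elements.
|A × B| = |A| × |B| = 5 × 9 = 45

45


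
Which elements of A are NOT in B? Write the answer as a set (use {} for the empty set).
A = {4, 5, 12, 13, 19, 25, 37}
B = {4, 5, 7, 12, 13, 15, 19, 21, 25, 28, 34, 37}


Set A = {4, 5, 12, 13, 19, 25, 37}
Set B = {4, 5, 7, 12, 13, 15, 19, 21, 25, 28, 34, 37}
Check each element of A against B:
4 ∈ B, 5 ∈ B, 12 ∈ B, 13 ∈ B, 19 ∈ B, 25 ∈ B, 37 ∈ B
Elements of A not in B: {}

{}


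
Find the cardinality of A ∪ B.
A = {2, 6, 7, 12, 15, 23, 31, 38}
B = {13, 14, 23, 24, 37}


Set A = {2, 6, 7, 12, 15, 23, 31, 38}, |A| = 8
Set B = {13, 14, 23, 24, 37}, |B| = 5
A ∩ B = {23}, |A ∩ B| = 1
|A ∪ B| = |A| + |B| - |A ∩ B| = 8 + 5 - 1 = 12

12


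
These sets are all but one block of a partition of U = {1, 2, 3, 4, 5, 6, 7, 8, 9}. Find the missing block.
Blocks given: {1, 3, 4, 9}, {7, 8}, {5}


U = {1, 2, 3, 4, 5, 6, 7, 8, 9}
Shown blocks: {1, 3, 4, 9}, {7, 8}, {5}
A partition's blocks are pairwise disjoint and cover U, so the missing block = U \ (union of shown blocks).
Union of shown blocks: {1, 3, 4, 5, 7, 8, 9}
Missing block = U \ (union) = {2, 6}

{2, 6}


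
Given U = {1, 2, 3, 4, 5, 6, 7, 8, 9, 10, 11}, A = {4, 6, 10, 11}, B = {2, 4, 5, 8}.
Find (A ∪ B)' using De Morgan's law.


U = {1, 2, 3, 4, 5, 6, 7, 8, 9, 10, 11}
A = {4, 6, 10, 11}, B = {2, 4, 5, 8}
A ∪ B = {2, 4, 5, 6, 8, 10, 11}
(A ∪ B)' = U \ (A ∪ B) = {1, 3, 7, 9}
Verification via A' ∩ B': A' = {1, 2, 3, 5, 7, 8, 9}, B' = {1, 3, 6, 7, 9, 10, 11}
A' ∩ B' = {1, 3, 7, 9} ✓

{1, 3, 7, 9}


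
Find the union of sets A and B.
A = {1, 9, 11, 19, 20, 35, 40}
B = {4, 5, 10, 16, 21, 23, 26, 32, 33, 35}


Set A = {1, 9, 11, 19, 20, 35, 40}
Set B = {4, 5, 10, 16, 21, 23, 26, 32, 33, 35}
A ∪ B includes all elements in either set.
Elements from A: {1, 9, 11, 19, 20, 35, 40}
Elements from B not already included: {4, 5, 10, 16, 21, 23, 26, 32, 33}
A ∪ B = {1, 4, 5, 9, 10, 11, 16, 19, 20, 21, 23, 26, 32, 33, 35, 40}

{1, 4, 5, 9, 10, 11, 16, 19, 20, 21, 23, 26, 32, 33, 35, 40}


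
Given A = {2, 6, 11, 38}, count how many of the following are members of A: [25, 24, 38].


Set A = {2, 6, 11, 38}
Candidates: [25, 24, 38]
Check each candidate:
25 ∉ A, 24 ∉ A, 38 ∈ A
Count of candidates in A: 1

1


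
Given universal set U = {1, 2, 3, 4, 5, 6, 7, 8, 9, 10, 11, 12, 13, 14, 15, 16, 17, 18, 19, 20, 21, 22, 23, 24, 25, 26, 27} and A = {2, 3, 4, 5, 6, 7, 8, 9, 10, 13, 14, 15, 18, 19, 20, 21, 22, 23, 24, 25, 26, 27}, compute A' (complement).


Universal set U = {1, 2, 3, 4, 5, 6, 7, 8, 9, 10, 11, 12, 13, 14, 15, 16, 17, 18, 19, 20, 21, 22, 23, 24, 25, 26, 27}
Set A = {2, 3, 4, 5, 6, 7, 8, 9, 10, 13, 14, 15, 18, 19, 20, 21, 22, 23, 24, 25, 26, 27}
A' = U \ A = elements in U but not in A
Checking each element of U:
1 (not in A, include), 2 (in A, exclude), 3 (in A, exclude), 4 (in A, exclude), 5 (in A, exclude), 6 (in A, exclude), 7 (in A, exclude), 8 (in A, exclude), 9 (in A, exclude), 10 (in A, exclude), 11 (not in A, include), 12 (not in A, include), 13 (in A, exclude), 14 (in A, exclude), 15 (in A, exclude), 16 (not in A, include), 17 (not in A, include), 18 (in A, exclude), 19 (in A, exclude), 20 (in A, exclude), 21 (in A, exclude), 22 (in A, exclude), 23 (in A, exclude), 24 (in A, exclude), 25 (in A, exclude), 26 (in A, exclude), 27 (in A, exclude)
A' = {1, 11, 12, 16, 17}

{1, 11, 12, 16, 17}


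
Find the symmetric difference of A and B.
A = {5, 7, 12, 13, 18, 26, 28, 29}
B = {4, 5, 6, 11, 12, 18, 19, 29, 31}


Set A = {5, 7, 12, 13, 18, 26, 28, 29}
Set B = {4, 5, 6, 11, 12, 18, 19, 29, 31}
A △ B = (A \ B) ∪ (B \ A)
Elements in A but not B: {7, 13, 26, 28}
Elements in B but not A: {4, 6, 11, 19, 31}
A △ B = {4, 6, 7, 11, 13, 19, 26, 28, 31}

{4, 6, 7, 11, 13, 19, 26, 28, 31}


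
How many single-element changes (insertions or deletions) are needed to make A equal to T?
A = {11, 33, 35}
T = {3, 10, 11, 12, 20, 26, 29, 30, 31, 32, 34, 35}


Set A = {11, 33, 35}
Set T = {3, 10, 11, 12, 20, 26, 29, 30, 31, 32, 34, 35}
Elements to remove from A (in A, not in T): {33} → 1 removals
Elements to add to A (in T, not in A): {3, 10, 12, 20, 26, 29, 30, 31, 32, 34} → 10 additions
Total edits = 1 + 10 = 11

11


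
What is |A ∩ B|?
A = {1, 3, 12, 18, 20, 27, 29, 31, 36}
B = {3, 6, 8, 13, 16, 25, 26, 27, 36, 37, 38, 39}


Set A = {1, 3, 12, 18, 20, 27, 29, 31, 36}
Set B = {3, 6, 8, 13, 16, 25, 26, 27, 36, 37, 38, 39}
A ∩ B = {3, 27, 36}
|A ∩ B| = 3

3


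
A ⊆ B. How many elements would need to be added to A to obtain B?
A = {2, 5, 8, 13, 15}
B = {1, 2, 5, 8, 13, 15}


Set A = {2, 5, 8, 13, 15}, |A| = 5
Set B = {1, 2, 5, 8, 13, 15}, |B| = 6
Since A ⊆ B: B \ A = {1}
|B| - |A| = 6 - 5 = 1

1


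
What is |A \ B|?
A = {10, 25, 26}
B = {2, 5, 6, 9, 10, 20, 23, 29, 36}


Set A = {10, 25, 26}
Set B = {2, 5, 6, 9, 10, 20, 23, 29, 36}
A \ B = {25, 26}
|A \ B| = 2

2


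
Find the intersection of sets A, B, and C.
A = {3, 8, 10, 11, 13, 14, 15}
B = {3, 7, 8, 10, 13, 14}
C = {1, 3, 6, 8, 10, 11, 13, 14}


Set A = {3, 8, 10, 11, 13, 14, 15}
Set B = {3, 7, 8, 10, 13, 14}
Set C = {1, 3, 6, 8, 10, 11, 13, 14}
First, A ∩ B = {3, 8, 10, 13, 14}
Then, (A ∩ B) ∩ C = {3, 8, 10, 13, 14}

{3, 8, 10, 13, 14}


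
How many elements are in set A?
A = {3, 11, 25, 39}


Set A = {3, 11, 25, 39}
Listing elements: 3, 11, 25, 39
Counting: 4 elements
|A| = 4

4


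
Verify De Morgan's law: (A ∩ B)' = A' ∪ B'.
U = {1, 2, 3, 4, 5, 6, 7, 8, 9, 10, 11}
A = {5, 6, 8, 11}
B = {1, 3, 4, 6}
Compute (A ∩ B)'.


U = {1, 2, 3, 4, 5, 6, 7, 8, 9, 10, 11}
A = {5, 6, 8, 11}, B = {1, 3, 4, 6}
A ∩ B = {6}
(A ∩ B)' = U \ (A ∩ B) = {1, 2, 3, 4, 5, 7, 8, 9, 10, 11}
Verification via A' ∪ B': A' = {1, 2, 3, 4, 7, 9, 10}, B' = {2, 5, 7, 8, 9, 10, 11}
A' ∪ B' = {1, 2, 3, 4, 5, 7, 8, 9, 10, 11} ✓

{1, 2, 3, 4, 5, 7, 8, 9, 10, 11}


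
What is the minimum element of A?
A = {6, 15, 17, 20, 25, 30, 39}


Set A = {6, 15, 17, 20, 25, 30, 39}
Elements in ascending order: 6, 15, 17, 20, 25, 30, 39
The smallest element is 6.

6


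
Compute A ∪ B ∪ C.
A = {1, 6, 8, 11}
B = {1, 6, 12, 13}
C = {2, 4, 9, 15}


Set A = {1, 6, 8, 11}
Set B = {1, 6, 12, 13}
Set C = {2, 4, 9, 15}
First, A ∪ B = {1, 6, 8, 11, 12, 13}
Then, (A ∪ B) ∪ C = {1, 2, 4, 6, 8, 9, 11, 12, 13, 15}

{1, 2, 4, 6, 8, 9, 11, 12, 13, 15}


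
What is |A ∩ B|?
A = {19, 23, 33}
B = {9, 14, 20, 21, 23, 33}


Set A = {19, 23, 33}
Set B = {9, 14, 20, 21, 23, 33}
A ∩ B = {23, 33}
|A ∩ B| = 2

2


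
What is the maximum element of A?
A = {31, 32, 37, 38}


Set A = {31, 32, 37, 38}
Elements in ascending order: 31, 32, 37, 38
The largest element is 38.

38


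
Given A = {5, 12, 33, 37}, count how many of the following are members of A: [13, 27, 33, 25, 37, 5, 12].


Set A = {5, 12, 33, 37}
Candidates: [13, 27, 33, 25, 37, 5, 12]
Check each candidate:
13 ∉ A, 27 ∉ A, 33 ∈ A, 25 ∉ A, 37 ∈ A, 5 ∈ A, 12 ∈ A
Count of candidates in A: 4

4


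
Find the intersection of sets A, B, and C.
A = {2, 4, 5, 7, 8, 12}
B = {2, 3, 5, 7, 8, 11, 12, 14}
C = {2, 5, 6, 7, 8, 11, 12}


Set A = {2, 4, 5, 7, 8, 12}
Set B = {2, 3, 5, 7, 8, 11, 12, 14}
Set C = {2, 5, 6, 7, 8, 11, 12}
First, A ∩ B = {2, 5, 7, 8, 12}
Then, (A ∩ B) ∩ C = {2, 5, 7, 8, 12}

{2, 5, 7, 8, 12}


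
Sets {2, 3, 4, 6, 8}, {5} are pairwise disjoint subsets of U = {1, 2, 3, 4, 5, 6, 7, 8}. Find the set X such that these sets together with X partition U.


U = {1, 2, 3, 4, 5, 6, 7, 8}
Shown blocks: {2, 3, 4, 6, 8}, {5}
A partition's blocks are pairwise disjoint and cover U, so the missing block = U \ (union of shown blocks).
Union of shown blocks: {2, 3, 4, 5, 6, 8}
Missing block = U \ (union) = {1, 7}

{1, 7}


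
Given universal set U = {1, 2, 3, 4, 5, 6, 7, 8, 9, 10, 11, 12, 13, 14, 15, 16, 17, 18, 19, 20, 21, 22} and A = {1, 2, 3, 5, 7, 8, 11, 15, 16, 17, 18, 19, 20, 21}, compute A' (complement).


Universal set U = {1, 2, 3, 4, 5, 6, 7, 8, 9, 10, 11, 12, 13, 14, 15, 16, 17, 18, 19, 20, 21, 22}
Set A = {1, 2, 3, 5, 7, 8, 11, 15, 16, 17, 18, 19, 20, 21}
A' = U \ A = elements in U but not in A
Checking each element of U:
1 (in A, exclude), 2 (in A, exclude), 3 (in A, exclude), 4 (not in A, include), 5 (in A, exclude), 6 (not in A, include), 7 (in A, exclude), 8 (in A, exclude), 9 (not in A, include), 10 (not in A, include), 11 (in A, exclude), 12 (not in A, include), 13 (not in A, include), 14 (not in A, include), 15 (in A, exclude), 16 (in A, exclude), 17 (in A, exclude), 18 (in A, exclude), 19 (in A, exclude), 20 (in A, exclude), 21 (in A, exclude), 22 (not in A, include)
A' = {4, 6, 9, 10, 12, 13, 14, 22}

{4, 6, 9, 10, 12, 13, 14, 22}


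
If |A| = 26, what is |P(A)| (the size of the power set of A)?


The set has 26 elements.
The power set contains all possible subsets.
|P(A)| = 2^|A| = 2^26 = 67108864

67108864


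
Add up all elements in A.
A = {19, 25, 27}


Set A = {19, 25, 27}
Sum = 19 + 25 + 27 = 71

71


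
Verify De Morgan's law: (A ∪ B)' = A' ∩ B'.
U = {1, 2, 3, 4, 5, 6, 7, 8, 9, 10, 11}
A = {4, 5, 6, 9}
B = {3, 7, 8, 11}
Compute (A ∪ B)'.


U = {1, 2, 3, 4, 5, 6, 7, 8, 9, 10, 11}
A = {4, 5, 6, 9}, B = {3, 7, 8, 11}
A ∪ B = {3, 4, 5, 6, 7, 8, 9, 11}
(A ∪ B)' = U \ (A ∪ B) = {1, 2, 10}
Verification via A' ∩ B': A' = {1, 2, 3, 7, 8, 10, 11}, B' = {1, 2, 4, 5, 6, 9, 10}
A' ∩ B' = {1, 2, 10} ✓

{1, 2, 10}


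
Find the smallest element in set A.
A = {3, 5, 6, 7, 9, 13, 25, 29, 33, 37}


Set A = {3, 5, 6, 7, 9, 13, 25, 29, 33, 37}
Elements in ascending order: 3, 5, 6, 7, 9, 13, 25, 29, 33, 37
The smallest element is 3.

3


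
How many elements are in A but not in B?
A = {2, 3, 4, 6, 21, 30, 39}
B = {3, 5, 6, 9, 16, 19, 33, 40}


Set A = {2, 3, 4, 6, 21, 30, 39}
Set B = {3, 5, 6, 9, 16, 19, 33, 40}
A \ B = {2, 4, 21, 30, 39}
|A \ B| = 5

5


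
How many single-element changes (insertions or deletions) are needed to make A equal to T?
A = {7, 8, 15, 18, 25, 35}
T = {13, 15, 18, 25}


Set A = {7, 8, 15, 18, 25, 35}
Set T = {13, 15, 18, 25}
Elements to remove from A (in A, not in T): {7, 8, 35} → 3 removals
Elements to add to A (in T, not in A): {13} → 1 additions
Total edits = 3 + 1 = 4

4


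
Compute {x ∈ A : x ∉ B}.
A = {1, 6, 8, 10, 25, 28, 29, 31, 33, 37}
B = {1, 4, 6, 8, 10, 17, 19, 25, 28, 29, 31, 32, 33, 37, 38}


Set A = {1, 6, 8, 10, 25, 28, 29, 31, 33, 37}
Set B = {1, 4, 6, 8, 10, 17, 19, 25, 28, 29, 31, 32, 33, 37, 38}
Check each element of A against B:
1 ∈ B, 6 ∈ B, 8 ∈ B, 10 ∈ B, 25 ∈ B, 28 ∈ B, 29 ∈ B, 31 ∈ B, 33 ∈ B, 37 ∈ B
Elements of A not in B: {}

{}


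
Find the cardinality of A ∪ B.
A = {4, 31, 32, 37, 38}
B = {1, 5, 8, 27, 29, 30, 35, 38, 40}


Set A = {4, 31, 32, 37, 38}, |A| = 5
Set B = {1, 5, 8, 27, 29, 30, 35, 38, 40}, |B| = 9
A ∩ B = {38}, |A ∩ B| = 1
|A ∪ B| = |A| + |B| - |A ∩ B| = 5 + 9 - 1 = 13

13


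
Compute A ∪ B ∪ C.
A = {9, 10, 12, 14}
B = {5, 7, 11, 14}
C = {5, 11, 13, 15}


Set A = {9, 10, 12, 14}
Set B = {5, 7, 11, 14}
Set C = {5, 11, 13, 15}
First, A ∪ B = {5, 7, 9, 10, 11, 12, 14}
Then, (A ∪ B) ∪ C = {5, 7, 9, 10, 11, 12, 13, 14, 15}

{5, 7, 9, 10, 11, 12, 13, 14, 15}


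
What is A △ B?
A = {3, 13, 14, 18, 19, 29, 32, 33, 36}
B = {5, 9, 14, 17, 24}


Set A = {3, 13, 14, 18, 19, 29, 32, 33, 36}
Set B = {5, 9, 14, 17, 24}
A △ B = (A \ B) ∪ (B \ A)
Elements in A but not B: {3, 13, 18, 19, 29, 32, 33, 36}
Elements in B but not A: {5, 9, 17, 24}
A △ B = {3, 5, 9, 13, 17, 18, 19, 24, 29, 32, 33, 36}

{3, 5, 9, 13, 17, 18, 19, 24, 29, 32, 33, 36}


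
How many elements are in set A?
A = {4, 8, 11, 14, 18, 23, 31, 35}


Set A = {4, 8, 11, 14, 18, 23, 31, 35}
Listing elements: 4, 8, 11, 14, 18, 23, 31, 35
Counting: 8 elements
|A| = 8

8


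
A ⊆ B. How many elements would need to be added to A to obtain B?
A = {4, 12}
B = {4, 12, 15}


Set A = {4, 12}, |A| = 2
Set B = {4, 12, 15}, |B| = 3
Since A ⊆ B: B \ A = {15}
|B| - |A| = 3 - 2 = 1

1


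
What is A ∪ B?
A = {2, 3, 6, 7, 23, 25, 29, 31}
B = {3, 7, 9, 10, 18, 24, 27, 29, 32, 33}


Set A = {2, 3, 6, 7, 23, 25, 29, 31}
Set B = {3, 7, 9, 10, 18, 24, 27, 29, 32, 33}
A ∪ B includes all elements in either set.
Elements from A: {2, 3, 6, 7, 23, 25, 29, 31}
Elements from B not already included: {9, 10, 18, 24, 27, 32, 33}
A ∪ B = {2, 3, 6, 7, 9, 10, 18, 23, 24, 25, 27, 29, 31, 32, 33}

{2, 3, 6, 7, 9, 10, 18, 23, 24, 25, 27, 29, 31, 32, 33}


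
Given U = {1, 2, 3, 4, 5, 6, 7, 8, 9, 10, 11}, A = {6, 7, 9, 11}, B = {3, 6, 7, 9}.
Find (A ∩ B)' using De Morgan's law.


U = {1, 2, 3, 4, 5, 6, 7, 8, 9, 10, 11}
A = {6, 7, 9, 11}, B = {3, 6, 7, 9}
A ∩ B = {6, 7, 9}
(A ∩ B)' = U \ (A ∩ B) = {1, 2, 3, 4, 5, 8, 10, 11}
Verification via A' ∪ B': A' = {1, 2, 3, 4, 5, 8, 10}, B' = {1, 2, 4, 5, 8, 10, 11}
A' ∪ B' = {1, 2, 3, 4, 5, 8, 10, 11} ✓

{1, 2, 3, 4, 5, 8, 10, 11}


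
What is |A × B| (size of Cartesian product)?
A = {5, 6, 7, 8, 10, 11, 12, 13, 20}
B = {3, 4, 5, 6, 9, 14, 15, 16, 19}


Set A = {5, 6, 7, 8, 10, 11, 12, 13, 20} has 9 elements.
Set B = {3, 4, 5, 6, 9, 14, 15, 16, 19} has 9 elements.
|A × B| = |A| × |B| = 9 × 9 = 81

81


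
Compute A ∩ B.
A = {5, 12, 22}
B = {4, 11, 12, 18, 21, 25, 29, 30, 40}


Set A = {5, 12, 22}
Set B = {4, 11, 12, 18, 21, 25, 29, 30, 40}
A ∩ B includes only elements in both sets.
Check each element of A against B:
5 ✗, 12 ✓, 22 ✗
A ∩ B = {12}

{12}


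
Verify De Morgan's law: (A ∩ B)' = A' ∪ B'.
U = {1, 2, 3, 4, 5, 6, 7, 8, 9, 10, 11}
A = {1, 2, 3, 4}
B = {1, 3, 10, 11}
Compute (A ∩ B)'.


U = {1, 2, 3, 4, 5, 6, 7, 8, 9, 10, 11}
A = {1, 2, 3, 4}, B = {1, 3, 10, 11}
A ∩ B = {1, 3}
(A ∩ B)' = U \ (A ∩ B) = {2, 4, 5, 6, 7, 8, 9, 10, 11}
Verification via A' ∪ B': A' = {5, 6, 7, 8, 9, 10, 11}, B' = {2, 4, 5, 6, 7, 8, 9}
A' ∪ B' = {2, 4, 5, 6, 7, 8, 9, 10, 11} ✓

{2, 4, 5, 6, 7, 8, 9, 10, 11}


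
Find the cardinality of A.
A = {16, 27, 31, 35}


Set A = {16, 27, 31, 35}
Listing elements: 16, 27, 31, 35
Counting: 4 elements
|A| = 4

4


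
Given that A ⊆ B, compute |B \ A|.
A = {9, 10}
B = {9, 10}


Set A = {9, 10}, |A| = 2
Set B = {9, 10}, |B| = 2
Since A ⊆ B: B \ A = {}
|B| - |A| = 2 - 2 = 0

0


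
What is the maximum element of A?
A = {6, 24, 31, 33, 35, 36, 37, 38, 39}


Set A = {6, 24, 31, 33, 35, 36, 37, 38, 39}
Elements in ascending order: 6, 24, 31, 33, 35, 36, 37, 38, 39
The largest element is 39.

39


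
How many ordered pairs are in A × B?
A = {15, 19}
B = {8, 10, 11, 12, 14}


Set A = {15, 19} has 2 elements.
Set B = {8, 10, 11, 12, 14} has 5 elements.
|A × B| = |A| × |B| = 2 × 5 = 10

10


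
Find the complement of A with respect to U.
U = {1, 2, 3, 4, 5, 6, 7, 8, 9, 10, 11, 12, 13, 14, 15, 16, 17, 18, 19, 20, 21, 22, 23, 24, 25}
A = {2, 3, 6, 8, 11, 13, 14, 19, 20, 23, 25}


Universal set U = {1, 2, 3, 4, 5, 6, 7, 8, 9, 10, 11, 12, 13, 14, 15, 16, 17, 18, 19, 20, 21, 22, 23, 24, 25}
Set A = {2, 3, 6, 8, 11, 13, 14, 19, 20, 23, 25}
A' = U \ A = elements in U but not in A
Checking each element of U:
1 (not in A, include), 2 (in A, exclude), 3 (in A, exclude), 4 (not in A, include), 5 (not in A, include), 6 (in A, exclude), 7 (not in A, include), 8 (in A, exclude), 9 (not in A, include), 10 (not in A, include), 11 (in A, exclude), 12 (not in A, include), 13 (in A, exclude), 14 (in A, exclude), 15 (not in A, include), 16 (not in A, include), 17 (not in A, include), 18 (not in A, include), 19 (in A, exclude), 20 (in A, exclude), 21 (not in A, include), 22 (not in A, include), 23 (in A, exclude), 24 (not in A, include), 25 (in A, exclude)
A' = {1, 4, 5, 7, 9, 10, 12, 15, 16, 17, 18, 21, 22, 24}

{1, 4, 5, 7, 9, 10, 12, 15, 16, 17, 18, 21, 22, 24}


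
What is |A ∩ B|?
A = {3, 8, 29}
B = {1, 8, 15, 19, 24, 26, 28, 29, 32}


Set A = {3, 8, 29}
Set B = {1, 8, 15, 19, 24, 26, 28, 29, 32}
A ∩ B = {8, 29}
|A ∩ B| = 2

2


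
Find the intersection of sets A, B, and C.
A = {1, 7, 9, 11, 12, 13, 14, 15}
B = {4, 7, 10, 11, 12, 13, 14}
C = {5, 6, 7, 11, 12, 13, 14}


Set A = {1, 7, 9, 11, 12, 13, 14, 15}
Set B = {4, 7, 10, 11, 12, 13, 14}
Set C = {5, 6, 7, 11, 12, 13, 14}
First, A ∩ B = {7, 11, 12, 13, 14}
Then, (A ∩ B) ∩ C = {7, 11, 12, 13, 14}

{7, 11, 12, 13, 14}


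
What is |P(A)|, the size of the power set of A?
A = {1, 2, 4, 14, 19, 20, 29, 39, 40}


Set A = {1, 2, 4, 14, 19, 20, 29, 39, 40}
|A| = 9
The power set P(A) contains all subsets of A.
|P(A)| = 2^|A| = 2^9 = 512

512


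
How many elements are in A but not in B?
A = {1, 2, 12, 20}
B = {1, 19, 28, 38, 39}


Set A = {1, 2, 12, 20}
Set B = {1, 19, 28, 38, 39}
A \ B = {2, 12, 20}
|A \ B| = 3

3


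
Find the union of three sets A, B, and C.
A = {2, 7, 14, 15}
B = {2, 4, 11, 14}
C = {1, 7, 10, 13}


Set A = {2, 7, 14, 15}
Set B = {2, 4, 11, 14}
Set C = {1, 7, 10, 13}
First, A ∪ B = {2, 4, 7, 11, 14, 15}
Then, (A ∪ B) ∪ C = {1, 2, 4, 7, 10, 11, 13, 14, 15}

{1, 2, 4, 7, 10, 11, 13, 14, 15}


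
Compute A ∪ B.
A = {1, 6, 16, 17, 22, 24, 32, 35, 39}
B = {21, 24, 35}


Set A = {1, 6, 16, 17, 22, 24, 32, 35, 39}
Set B = {21, 24, 35}
A ∪ B includes all elements in either set.
Elements from A: {1, 6, 16, 17, 22, 24, 32, 35, 39}
Elements from B not already included: {21}
A ∪ B = {1, 6, 16, 17, 21, 22, 24, 32, 35, 39}

{1, 6, 16, 17, 21, 22, 24, 32, 35, 39}


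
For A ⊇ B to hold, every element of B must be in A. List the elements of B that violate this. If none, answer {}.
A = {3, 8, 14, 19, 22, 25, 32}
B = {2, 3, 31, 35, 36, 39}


Set A = {3, 8, 14, 19, 22, 25, 32}
Set B = {2, 3, 31, 35, 36, 39}
Check each element of B against A:
2 ∉ A (include), 3 ∈ A, 31 ∉ A (include), 35 ∉ A (include), 36 ∉ A (include), 39 ∉ A (include)
Elements of B not in A: {2, 31, 35, 36, 39}

{2, 31, 35, 36, 39}


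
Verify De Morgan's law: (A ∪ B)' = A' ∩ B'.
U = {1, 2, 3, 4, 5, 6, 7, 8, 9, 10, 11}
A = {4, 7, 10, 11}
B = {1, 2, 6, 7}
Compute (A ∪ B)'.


U = {1, 2, 3, 4, 5, 6, 7, 8, 9, 10, 11}
A = {4, 7, 10, 11}, B = {1, 2, 6, 7}
A ∪ B = {1, 2, 4, 6, 7, 10, 11}
(A ∪ B)' = U \ (A ∪ B) = {3, 5, 8, 9}
Verification via A' ∩ B': A' = {1, 2, 3, 5, 6, 8, 9}, B' = {3, 4, 5, 8, 9, 10, 11}
A' ∩ B' = {3, 5, 8, 9} ✓

{3, 5, 8, 9}


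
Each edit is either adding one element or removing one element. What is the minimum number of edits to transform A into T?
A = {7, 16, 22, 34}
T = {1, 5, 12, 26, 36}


Set A = {7, 16, 22, 34}
Set T = {1, 5, 12, 26, 36}
Elements to remove from A (in A, not in T): {7, 16, 22, 34} → 4 removals
Elements to add to A (in T, not in A): {1, 5, 12, 26, 36} → 5 additions
Total edits = 4 + 5 = 9

9


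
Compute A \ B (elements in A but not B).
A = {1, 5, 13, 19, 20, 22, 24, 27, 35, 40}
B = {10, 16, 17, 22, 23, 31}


Set A = {1, 5, 13, 19, 20, 22, 24, 27, 35, 40}
Set B = {10, 16, 17, 22, 23, 31}
A \ B includes elements in A that are not in B.
Check each element of A:
1 (not in B, keep), 5 (not in B, keep), 13 (not in B, keep), 19 (not in B, keep), 20 (not in B, keep), 22 (in B, remove), 24 (not in B, keep), 27 (not in B, keep), 35 (not in B, keep), 40 (not in B, keep)
A \ B = {1, 5, 13, 19, 20, 24, 27, 35, 40}

{1, 5, 13, 19, 20, 24, 27, 35, 40}


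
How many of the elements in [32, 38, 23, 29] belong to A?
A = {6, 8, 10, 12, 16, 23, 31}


Set A = {6, 8, 10, 12, 16, 23, 31}
Candidates: [32, 38, 23, 29]
Check each candidate:
32 ∉ A, 38 ∉ A, 23 ∈ A, 29 ∉ A
Count of candidates in A: 1

1


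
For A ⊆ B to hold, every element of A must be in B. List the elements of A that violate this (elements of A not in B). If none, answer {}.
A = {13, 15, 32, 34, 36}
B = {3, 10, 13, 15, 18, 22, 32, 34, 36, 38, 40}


Set A = {13, 15, 32, 34, 36}
Set B = {3, 10, 13, 15, 18, 22, 32, 34, 36, 38, 40}
Check each element of A against B:
13 ∈ B, 15 ∈ B, 32 ∈ B, 34 ∈ B, 36 ∈ B
Elements of A not in B: {}

{}


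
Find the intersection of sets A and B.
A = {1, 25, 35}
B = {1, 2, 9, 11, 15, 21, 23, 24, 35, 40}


Set A = {1, 25, 35}
Set B = {1, 2, 9, 11, 15, 21, 23, 24, 35, 40}
A ∩ B includes only elements in both sets.
Check each element of A against B:
1 ✓, 25 ✗, 35 ✓
A ∩ B = {1, 35}

{1, 35}


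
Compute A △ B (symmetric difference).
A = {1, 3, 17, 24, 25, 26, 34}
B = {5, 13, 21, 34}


Set A = {1, 3, 17, 24, 25, 26, 34}
Set B = {5, 13, 21, 34}
A △ B = (A \ B) ∪ (B \ A)
Elements in A but not B: {1, 3, 17, 24, 25, 26}
Elements in B but not A: {5, 13, 21}
A △ B = {1, 3, 5, 13, 17, 21, 24, 25, 26}

{1, 3, 5, 13, 17, 21, 24, 25, 26}


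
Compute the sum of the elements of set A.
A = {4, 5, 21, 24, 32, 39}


Set A = {4, 5, 21, 24, 32, 39}
Sum = 4 + 5 + 21 + 24 + 32 + 39 = 125

125


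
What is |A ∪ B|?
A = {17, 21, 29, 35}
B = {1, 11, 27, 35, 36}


Set A = {17, 21, 29, 35}, |A| = 4
Set B = {1, 11, 27, 35, 36}, |B| = 5
A ∩ B = {35}, |A ∩ B| = 1
|A ∪ B| = |A| + |B| - |A ∩ B| = 4 + 5 - 1 = 8

8


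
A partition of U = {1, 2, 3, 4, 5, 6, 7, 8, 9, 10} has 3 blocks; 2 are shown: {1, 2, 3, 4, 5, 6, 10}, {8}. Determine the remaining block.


U = {1, 2, 3, 4, 5, 6, 7, 8, 9, 10}
Shown blocks: {1, 2, 3, 4, 5, 6, 10}, {8}
A partition's blocks are pairwise disjoint and cover U, so the missing block = U \ (union of shown blocks).
Union of shown blocks: {1, 2, 3, 4, 5, 6, 8, 10}
Missing block = U \ (union) = {7, 9}

{7, 9}


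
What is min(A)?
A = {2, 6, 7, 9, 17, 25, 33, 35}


Set A = {2, 6, 7, 9, 17, 25, 33, 35}
Elements in ascending order: 2, 6, 7, 9, 17, 25, 33, 35
The smallest element is 2.

2


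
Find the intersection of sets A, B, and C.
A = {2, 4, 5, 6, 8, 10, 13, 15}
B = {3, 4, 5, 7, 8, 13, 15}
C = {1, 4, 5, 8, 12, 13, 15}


Set A = {2, 4, 5, 6, 8, 10, 13, 15}
Set B = {3, 4, 5, 7, 8, 13, 15}
Set C = {1, 4, 5, 8, 12, 13, 15}
First, A ∩ B = {4, 5, 8, 13, 15}
Then, (A ∩ B) ∩ C = {4, 5, 8, 13, 15}

{4, 5, 8, 13, 15}


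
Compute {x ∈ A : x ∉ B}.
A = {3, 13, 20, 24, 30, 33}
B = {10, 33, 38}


Set A = {3, 13, 20, 24, 30, 33}
Set B = {10, 33, 38}
Check each element of A against B:
3 ∉ B (include), 13 ∉ B (include), 20 ∉ B (include), 24 ∉ B (include), 30 ∉ B (include), 33 ∈ B
Elements of A not in B: {3, 13, 20, 24, 30}

{3, 13, 20, 24, 30}


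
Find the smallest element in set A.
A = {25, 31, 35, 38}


Set A = {25, 31, 35, 38}
Elements in ascending order: 25, 31, 35, 38
The smallest element is 25.

25


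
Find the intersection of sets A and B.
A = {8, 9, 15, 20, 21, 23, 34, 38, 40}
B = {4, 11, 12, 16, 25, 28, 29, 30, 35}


Set A = {8, 9, 15, 20, 21, 23, 34, 38, 40}
Set B = {4, 11, 12, 16, 25, 28, 29, 30, 35}
A ∩ B includes only elements in both sets.
Check each element of A against B:
8 ✗, 9 ✗, 15 ✗, 20 ✗, 21 ✗, 23 ✗, 34 ✗, 38 ✗, 40 ✗
A ∩ B = {}

{}


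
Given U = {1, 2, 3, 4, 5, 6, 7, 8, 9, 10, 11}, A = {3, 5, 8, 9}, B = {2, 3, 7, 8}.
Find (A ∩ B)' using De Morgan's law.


U = {1, 2, 3, 4, 5, 6, 7, 8, 9, 10, 11}
A = {3, 5, 8, 9}, B = {2, 3, 7, 8}
A ∩ B = {3, 8}
(A ∩ B)' = U \ (A ∩ B) = {1, 2, 4, 5, 6, 7, 9, 10, 11}
Verification via A' ∪ B': A' = {1, 2, 4, 6, 7, 10, 11}, B' = {1, 4, 5, 6, 9, 10, 11}
A' ∪ B' = {1, 2, 4, 5, 6, 7, 9, 10, 11} ✓

{1, 2, 4, 5, 6, 7, 9, 10, 11}


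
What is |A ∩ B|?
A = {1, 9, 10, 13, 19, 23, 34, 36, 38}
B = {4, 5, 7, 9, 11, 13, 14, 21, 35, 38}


Set A = {1, 9, 10, 13, 19, 23, 34, 36, 38}
Set B = {4, 5, 7, 9, 11, 13, 14, 21, 35, 38}
A ∩ B = {9, 13, 38}
|A ∩ B| = 3

3


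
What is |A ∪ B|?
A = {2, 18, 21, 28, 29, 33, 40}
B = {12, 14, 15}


Set A = {2, 18, 21, 28, 29, 33, 40}, |A| = 7
Set B = {12, 14, 15}, |B| = 3
A ∩ B = {}, |A ∩ B| = 0
|A ∪ B| = |A| + |B| - |A ∩ B| = 7 + 3 - 0 = 10

10


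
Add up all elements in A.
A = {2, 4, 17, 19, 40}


Set A = {2, 4, 17, 19, 40}
Sum = 2 + 4 + 17 + 19 + 40 = 82

82


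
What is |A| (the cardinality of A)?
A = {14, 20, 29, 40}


Set A = {14, 20, 29, 40}
Listing elements: 14, 20, 29, 40
Counting: 4 elements
|A| = 4

4


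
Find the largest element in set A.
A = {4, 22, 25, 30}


Set A = {4, 22, 25, 30}
Elements in ascending order: 4, 22, 25, 30
The largest element is 30.

30


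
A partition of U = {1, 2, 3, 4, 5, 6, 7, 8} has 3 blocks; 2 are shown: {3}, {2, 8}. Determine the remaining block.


U = {1, 2, 3, 4, 5, 6, 7, 8}
Shown blocks: {3}, {2, 8}
A partition's blocks are pairwise disjoint and cover U, so the missing block = U \ (union of shown blocks).
Union of shown blocks: {2, 3, 8}
Missing block = U \ (union) = {1, 4, 5, 6, 7}

{1, 4, 5, 6, 7}


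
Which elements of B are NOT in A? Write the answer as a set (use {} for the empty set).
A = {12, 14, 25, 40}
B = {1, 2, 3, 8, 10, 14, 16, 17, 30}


Set A = {12, 14, 25, 40}
Set B = {1, 2, 3, 8, 10, 14, 16, 17, 30}
Check each element of B against A:
1 ∉ A (include), 2 ∉ A (include), 3 ∉ A (include), 8 ∉ A (include), 10 ∉ A (include), 14 ∈ A, 16 ∉ A (include), 17 ∉ A (include), 30 ∉ A (include)
Elements of B not in A: {1, 2, 3, 8, 10, 16, 17, 30}

{1, 2, 3, 8, 10, 16, 17, 30}
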